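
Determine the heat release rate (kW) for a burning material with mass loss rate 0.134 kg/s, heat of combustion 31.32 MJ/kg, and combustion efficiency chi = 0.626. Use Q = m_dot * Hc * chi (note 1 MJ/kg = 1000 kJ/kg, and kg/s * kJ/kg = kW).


Hc = 31.32 MJ/kg = 31.32 * 1000 kJ/kg = 31320 kJ/kg
Q = 0.134 kg/s * 31320 kJ/kg * 0.626 = 2627.2 kW

2627.2 kW


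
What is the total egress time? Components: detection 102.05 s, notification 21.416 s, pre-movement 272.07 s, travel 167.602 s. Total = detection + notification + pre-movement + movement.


Total = 102.05 + 21.416 + 272.07 + 167.602 = 563.138 s

563.138 s


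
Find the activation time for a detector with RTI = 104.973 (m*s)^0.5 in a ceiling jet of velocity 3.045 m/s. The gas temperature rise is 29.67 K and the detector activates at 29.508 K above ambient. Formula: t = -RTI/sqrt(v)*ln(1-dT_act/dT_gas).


dT_act/dT_gas = 0.99454
ln(1 - 0.99454) = -5.2103
t = -104.973 / sqrt(3.045) * -5.2103 = 313.43 s

313.43 s


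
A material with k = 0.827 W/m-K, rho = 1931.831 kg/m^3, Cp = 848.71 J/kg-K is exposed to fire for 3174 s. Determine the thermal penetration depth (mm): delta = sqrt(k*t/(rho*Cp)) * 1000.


alpha = 0.827 / (1931.831 * 848.71) = 5.0440e-07 m^2/s
alpha * t = 0.0016010
delta = sqrt(0.0016010) * 1000 = 40.012 mm

40.012 mm


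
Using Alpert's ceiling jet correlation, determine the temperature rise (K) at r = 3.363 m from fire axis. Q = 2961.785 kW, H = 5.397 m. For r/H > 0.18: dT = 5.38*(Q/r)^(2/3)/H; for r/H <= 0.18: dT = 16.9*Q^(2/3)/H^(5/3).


r/H = 3.363 / 5.397 = 0.62312
r/H > 0.18, so dT = 5.38*(Q/r)^(2/3)/H
Q/r = 880.70
(Q/r)^(2/3) = 91.879
dT = 5.38 * 91.879 / 5.397 = 91.590 K

91.590 K


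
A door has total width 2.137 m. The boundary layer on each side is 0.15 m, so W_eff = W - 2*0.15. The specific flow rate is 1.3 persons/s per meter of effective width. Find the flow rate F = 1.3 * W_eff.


W_eff = 2.137 - 0.30 = 1.837 m
F = 1.3 * 1.837 = 2.3881 persons/s

2.3881 persons/s


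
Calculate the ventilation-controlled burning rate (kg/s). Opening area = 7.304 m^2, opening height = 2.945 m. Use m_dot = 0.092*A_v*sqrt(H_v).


sqrt(H_v) = 1.7161
m_dot = 0.092 * 7.304 * 1.7161 = 1.1532 kg/s

1.1532 kg/s


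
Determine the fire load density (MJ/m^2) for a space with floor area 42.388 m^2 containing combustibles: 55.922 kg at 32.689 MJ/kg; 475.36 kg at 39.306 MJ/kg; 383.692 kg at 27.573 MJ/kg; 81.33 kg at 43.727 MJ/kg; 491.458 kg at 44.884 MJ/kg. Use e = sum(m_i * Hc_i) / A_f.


Total energy = 55.922*32.689 + 475.36*39.306 + 383.692*27.573 + 81.33*43.727 + 491.458*44.884
= 1828.034 + 18684.50 + 10579.54 + 3556.317 + 22058.60
= 56706.99 MJ
e = 56706.99 / 42.388 = 1337.8 MJ/m^2

1337.8 MJ/m^2


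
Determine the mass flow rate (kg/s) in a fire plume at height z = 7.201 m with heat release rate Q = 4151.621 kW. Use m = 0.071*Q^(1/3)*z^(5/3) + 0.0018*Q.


Q^(1/3) = 16.072
z^(5/3) = 26.853
First term = 0.071 * 16.072 * 26.853 = 30.642
Second term = 0.0018 * 4151.621 = 7.4729
m = 38.115 kg/s

38.115 kg/s


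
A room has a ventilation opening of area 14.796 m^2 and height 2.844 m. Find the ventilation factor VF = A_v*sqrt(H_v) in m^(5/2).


sqrt(H_v) = 1.6864
VF = 14.796 * 1.6864 = 24.952 m^(5/2)

24.952 m^(5/2)


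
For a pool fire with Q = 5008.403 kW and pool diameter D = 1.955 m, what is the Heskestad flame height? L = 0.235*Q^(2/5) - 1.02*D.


Q^(2/5) = 30.191
0.235 * Q^(2/5) = 7.0949
1.02 * D = 1.9941
L = 5.1008 m

5.1008 m


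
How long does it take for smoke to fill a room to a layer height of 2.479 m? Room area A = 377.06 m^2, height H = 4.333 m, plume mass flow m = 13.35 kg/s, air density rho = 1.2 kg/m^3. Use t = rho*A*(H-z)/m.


H - z = 1.854 m
t = 1.2 * 377.06 * 1.854 / 13.35 = 62.838 s

62.838 s


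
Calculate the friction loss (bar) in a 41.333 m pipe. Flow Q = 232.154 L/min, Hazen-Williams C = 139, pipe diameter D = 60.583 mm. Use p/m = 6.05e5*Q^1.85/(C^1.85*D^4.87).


Q^1.85 = 23806
C^1.85 = 9216.7
D^4.87 = 4.7868e+08
p/m = 0.0032645 bar/m
p_total = 0.0032645 * 41.333 = 0.13493 bar

0.13493 bar


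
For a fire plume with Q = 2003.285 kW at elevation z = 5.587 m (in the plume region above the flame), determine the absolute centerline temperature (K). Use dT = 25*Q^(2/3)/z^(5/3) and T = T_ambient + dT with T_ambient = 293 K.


Q^(2/3) = 158.91
z^(5/3) = 17.591
dT = 25 * 158.91 / 17.591 = 225.84 K
T = 293 + 225.84 = 518.84 K

518.84 K


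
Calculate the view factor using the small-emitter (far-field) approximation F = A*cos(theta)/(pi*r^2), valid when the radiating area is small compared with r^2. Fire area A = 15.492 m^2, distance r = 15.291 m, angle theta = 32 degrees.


cos(32 deg) = 0.84805
pi*r^2 = 734.55
F = 15.492 * 0.84805 / 734.55 = 0.017886

0.017886


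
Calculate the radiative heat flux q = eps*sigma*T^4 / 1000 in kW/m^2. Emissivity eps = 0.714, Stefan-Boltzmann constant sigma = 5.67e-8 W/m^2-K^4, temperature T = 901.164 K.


T^4 = 6.5950e+11
q = 0.714 * 5.67e-8 * 6.5950e+11 / 1000 = 26.699 kW/m^2

26.699 kW/m^2


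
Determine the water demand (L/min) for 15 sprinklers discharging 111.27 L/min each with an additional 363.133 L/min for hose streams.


Sprinkler demand = 15 * 111.27 = 1669.05 L/min
Total = 1669.05 + 363.133 = 2032.183 L/min

2032.183 L/min


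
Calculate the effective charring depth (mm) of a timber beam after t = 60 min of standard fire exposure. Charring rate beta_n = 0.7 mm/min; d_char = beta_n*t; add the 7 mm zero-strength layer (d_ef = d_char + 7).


d_char = 0.7 * 60 = 42 mm
d_ef = 42 + 1.0*7 = 49 mm

49 mm


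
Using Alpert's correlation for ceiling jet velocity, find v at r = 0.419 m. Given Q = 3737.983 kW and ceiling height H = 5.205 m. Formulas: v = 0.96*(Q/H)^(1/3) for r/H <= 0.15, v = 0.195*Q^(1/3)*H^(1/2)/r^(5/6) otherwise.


r/H = 0.419 / 5.205 = 0.080500
r/H <= 0.15, so v = 0.96*(Q/H)^(1/3)
Q/H = 718.15
(Q/H)^(1/3) = 8.9551
v = 0.96 * 8.9551 = 8.5969 m/s

8.5969 m/s


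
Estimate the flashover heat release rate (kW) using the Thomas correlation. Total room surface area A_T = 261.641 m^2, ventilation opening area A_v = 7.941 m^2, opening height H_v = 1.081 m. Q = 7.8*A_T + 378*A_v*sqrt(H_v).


7.8*A_T = 2040.8
sqrt(H_v) = 1.0397
378*A_v*sqrt(H_v) = 3120.9
Q = 2040.8 + 3120.9 = 5161.7 kW

5161.7 kW


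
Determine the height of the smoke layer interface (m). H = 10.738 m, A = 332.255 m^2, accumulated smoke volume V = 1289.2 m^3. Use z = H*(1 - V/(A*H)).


V/(A*H) = 0.36135
1 - 0.36135 = 0.63865
z = 10.738 * 0.63865 = 6.8578 m

6.8578 m


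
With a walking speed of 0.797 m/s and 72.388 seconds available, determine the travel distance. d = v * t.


d = 0.797 * 72.388 = 57.693 m

57.693 m


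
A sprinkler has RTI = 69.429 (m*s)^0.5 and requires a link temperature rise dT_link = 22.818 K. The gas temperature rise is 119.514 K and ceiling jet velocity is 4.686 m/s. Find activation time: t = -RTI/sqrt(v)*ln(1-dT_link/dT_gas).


dT_link/dT_gas = 0.19092
ln(1 - 0.19092) = -0.21186
t = -69.429 / sqrt(4.686) * -0.21186 = 6.7950 s

6.7950 s


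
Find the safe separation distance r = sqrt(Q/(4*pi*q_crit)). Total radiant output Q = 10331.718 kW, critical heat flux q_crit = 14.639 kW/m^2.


4*pi*q_crit = 183.96
Q/(4*pi*q_crit) = 56.163
r = sqrt(56.163) = 7.4942 m

7.4942 m


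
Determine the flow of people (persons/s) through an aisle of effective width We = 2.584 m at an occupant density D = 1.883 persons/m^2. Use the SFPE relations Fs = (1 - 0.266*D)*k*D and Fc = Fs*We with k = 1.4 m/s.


1 - 0.266*D = 1 - 0.266*1.883 = 0.49912
Fs = 0.49912 * 1.4 * 1.883 = 1.3158 persons/(s*m)
Fc = 1.3158 * 2.584 = 3.4000 persons/s

3.4000 persons/s


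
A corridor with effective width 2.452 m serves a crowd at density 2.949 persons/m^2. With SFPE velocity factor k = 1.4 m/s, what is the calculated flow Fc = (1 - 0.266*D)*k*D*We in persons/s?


1 - 0.266*D = 1 - 0.266*2.949 = 0.21557
Fs = 0.21557 * 1.4 * 2.949 = 0.88999 persons/(s*m)
Fc = 0.88999 * 2.452 = 2.1822 persons/s

2.1822 persons/s


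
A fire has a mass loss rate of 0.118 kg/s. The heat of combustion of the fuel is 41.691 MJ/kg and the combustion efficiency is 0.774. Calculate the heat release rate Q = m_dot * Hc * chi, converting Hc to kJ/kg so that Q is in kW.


Hc = 41.691 MJ/kg = 41.691 * 1000 kJ/kg = 41691 kJ/kg
Q = 0.118 kg/s * 41691 kJ/kg * 0.774 = 3807.7 kW

3807.7 kW


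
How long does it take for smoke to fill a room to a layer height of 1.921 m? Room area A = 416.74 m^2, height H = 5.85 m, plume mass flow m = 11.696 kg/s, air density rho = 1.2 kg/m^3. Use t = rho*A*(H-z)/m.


H - z = 3.929 m
t = 1.2 * 416.74 * 3.929 / 11.696 = 167.99 s

167.99 s


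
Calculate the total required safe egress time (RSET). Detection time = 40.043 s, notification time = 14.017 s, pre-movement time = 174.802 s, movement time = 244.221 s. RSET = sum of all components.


Total = 40.043 + 14.017 + 174.802 + 244.221 = 473.083 s

473.083 s


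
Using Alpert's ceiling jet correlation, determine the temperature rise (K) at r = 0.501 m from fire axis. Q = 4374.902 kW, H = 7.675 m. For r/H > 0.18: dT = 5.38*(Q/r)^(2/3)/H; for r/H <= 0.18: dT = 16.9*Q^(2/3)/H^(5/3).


r/H = 0.501 / 7.675 = 0.065277
r/H <= 0.18, so dT = 16.9*Q^(2/3)/H^(5/3)
Q^(2/3) = 267.49
H^(5/3) = 29.863
dT = 16.9 * 267.49 / 29.863 = 151.38 K

151.38 K


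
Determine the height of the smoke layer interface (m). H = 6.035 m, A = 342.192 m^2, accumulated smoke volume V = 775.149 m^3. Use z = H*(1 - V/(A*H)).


V/(A*H) = 0.37535
1 - 0.37535 = 0.62465
z = 6.035 * 0.62465 = 3.7698 m

3.7698 m


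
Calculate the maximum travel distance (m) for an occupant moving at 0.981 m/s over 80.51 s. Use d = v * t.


d = 0.981 * 80.51 = 78.980 m

78.980 m


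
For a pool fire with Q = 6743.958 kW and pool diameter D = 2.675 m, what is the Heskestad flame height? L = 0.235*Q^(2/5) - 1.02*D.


Q^(2/5) = 34.007
0.235 * Q^(2/5) = 7.9916
1.02 * D = 2.7285
L = 5.2631 m

5.2631 m


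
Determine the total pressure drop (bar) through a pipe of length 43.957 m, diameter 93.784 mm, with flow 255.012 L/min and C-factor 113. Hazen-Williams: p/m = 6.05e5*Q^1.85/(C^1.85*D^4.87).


Q^1.85 = 28323
C^1.85 = 6283.4
D^4.87 = 4.0204e+09
p/m = 0.00067831 bar/m
p_total = 0.00067831 * 43.957 = 0.029817 bar

0.029817 bar


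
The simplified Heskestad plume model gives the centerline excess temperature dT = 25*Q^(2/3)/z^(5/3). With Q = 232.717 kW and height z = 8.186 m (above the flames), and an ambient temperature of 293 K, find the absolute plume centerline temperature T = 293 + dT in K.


Q^(2/3) = 37.834
z^(5/3) = 33.250
dT = 25 * 37.834 / 33.250 = 28.447 K
T = 293 + 28.447 = 321.45 K

321.45 K


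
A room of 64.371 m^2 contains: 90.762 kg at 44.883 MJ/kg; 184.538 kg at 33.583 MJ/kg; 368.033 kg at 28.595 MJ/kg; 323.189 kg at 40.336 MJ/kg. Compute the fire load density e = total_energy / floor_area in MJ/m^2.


Total energy = 90.762*44.883 + 184.538*33.583 + 368.033*28.595 + 323.189*40.336
= 4073.671 + 6197.340 + 10523.90 + 13036.15
= 33831.07 MJ
e = 33831.07 / 64.371 = 525.56 MJ/m^2

525.56 MJ/m^2


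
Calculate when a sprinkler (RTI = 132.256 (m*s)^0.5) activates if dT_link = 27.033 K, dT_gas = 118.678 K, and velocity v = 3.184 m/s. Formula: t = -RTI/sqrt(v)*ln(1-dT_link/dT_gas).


dT_link/dT_gas = 0.22778
ln(1 - 0.22778) = -0.25849
t = -132.256 / sqrt(3.184) * -0.25849 = 19.159 s

19.159 s


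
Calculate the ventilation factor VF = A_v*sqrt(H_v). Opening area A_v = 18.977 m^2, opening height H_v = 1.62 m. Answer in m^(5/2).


sqrt(H_v) = 1.2728
VF = 18.977 * 1.2728 = 24.154 m^(5/2)

24.154 m^(5/2)


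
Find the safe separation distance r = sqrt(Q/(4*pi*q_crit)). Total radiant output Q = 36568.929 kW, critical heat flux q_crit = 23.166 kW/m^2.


4*pi*q_crit = 291.11
Q/(4*pi*q_crit) = 125.62
r = sqrt(125.62) = 11.208 m

11.208 m


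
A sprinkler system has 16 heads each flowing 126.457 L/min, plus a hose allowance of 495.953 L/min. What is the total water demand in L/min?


Sprinkler demand = 16 * 126.457 = 2023.312 L/min
Total = 2023.312 + 495.953 = 2519.265 L/min

2519.265 L/min


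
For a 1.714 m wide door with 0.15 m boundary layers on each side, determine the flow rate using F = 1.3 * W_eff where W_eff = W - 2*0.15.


W_eff = 1.714 - 0.30 = 1.414 m
F = 1.3 * 1.414 = 1.8382 persons/s

1.8382 persons/s


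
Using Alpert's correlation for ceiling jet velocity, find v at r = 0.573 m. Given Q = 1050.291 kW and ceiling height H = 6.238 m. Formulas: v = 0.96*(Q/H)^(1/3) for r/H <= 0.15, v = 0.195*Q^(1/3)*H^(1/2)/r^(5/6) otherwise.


r/H = 0.573 / 6.238 = 0.091856
r/H <= 0.15, so v = 0.96*(Q/H)^(1/3)
Q/H = 168.37
(Q/H)^(1/3) = 5.5219
v = 0.96 * 5.5219 = 5.3010 m/s

5.3010 m/s


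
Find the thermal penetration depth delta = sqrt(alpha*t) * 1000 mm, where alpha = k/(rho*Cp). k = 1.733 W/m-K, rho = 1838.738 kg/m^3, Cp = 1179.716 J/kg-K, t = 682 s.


alpha = 1.733 / (1838.738 * 1179.716) = 7.9892e-07 m^2/s
alpha * t = 0.00054486
delta = sqrt(0.00054486) * 1000 = 23.342 mm

23.342 mm


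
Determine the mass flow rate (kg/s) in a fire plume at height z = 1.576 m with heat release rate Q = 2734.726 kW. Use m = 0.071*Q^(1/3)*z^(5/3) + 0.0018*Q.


Q^(1/3) = 13.984
z^(5/3) = 2.1343
First term = 0.071 * 13.984 * 2.1343 = 2.1191
Second term = 0.0018 * 2734.726 = 4.9225
m = 7.0416 kg/s

7.0416 kg/s


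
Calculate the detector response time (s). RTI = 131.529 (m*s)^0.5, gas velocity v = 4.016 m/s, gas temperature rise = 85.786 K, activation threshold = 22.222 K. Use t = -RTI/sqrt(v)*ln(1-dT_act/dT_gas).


dT_act/dT_gas = 0.25904
ln(1 - 0.25904) = -0.29981
t = -131.529 / sqrt(4.016) * -0.29981 = 19.677 s

19.677 s


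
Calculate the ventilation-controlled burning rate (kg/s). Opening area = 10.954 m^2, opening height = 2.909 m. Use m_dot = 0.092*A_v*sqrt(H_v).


sqrt(H_v) = 1.7056
m_dot = 0.092 * 10.954 * 1.7056 = 1.7188 kg/s

1.7188 kg/s


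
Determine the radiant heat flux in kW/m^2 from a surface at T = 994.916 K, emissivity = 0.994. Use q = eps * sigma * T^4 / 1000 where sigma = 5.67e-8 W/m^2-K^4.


T^4 = 9.7982e+11
q = 0.994 * 5.67e-8 * 9.7982e+11 / 1000 = 55.222 kW/m^2

55.222 kW/m^2


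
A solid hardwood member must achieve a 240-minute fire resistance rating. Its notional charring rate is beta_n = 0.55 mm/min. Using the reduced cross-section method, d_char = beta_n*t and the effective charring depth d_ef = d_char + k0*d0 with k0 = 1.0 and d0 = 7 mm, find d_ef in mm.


d_char = 0.55 * 240 = 132 mm
d_ef = 132 + 1.0*7 = 139 mm

139 mm


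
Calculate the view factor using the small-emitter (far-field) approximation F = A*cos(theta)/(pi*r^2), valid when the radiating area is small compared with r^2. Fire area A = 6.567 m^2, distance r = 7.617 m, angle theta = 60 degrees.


cos(60 deg) = 0.5
pi*r^2 = 182.27
F = 6.567 * 0.5 / 182.27 = 0.018014

0.018014


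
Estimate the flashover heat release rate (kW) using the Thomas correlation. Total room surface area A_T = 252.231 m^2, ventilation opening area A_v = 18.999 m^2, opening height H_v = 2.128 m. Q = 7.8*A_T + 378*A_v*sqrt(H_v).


7.8*A_T = 1967.4
sqrt(H_v) = 1.4588
378*A_v*sqrt(H_v) = 10476
Q = 1967.4 + 10476 = 12444 kW

12444 kW


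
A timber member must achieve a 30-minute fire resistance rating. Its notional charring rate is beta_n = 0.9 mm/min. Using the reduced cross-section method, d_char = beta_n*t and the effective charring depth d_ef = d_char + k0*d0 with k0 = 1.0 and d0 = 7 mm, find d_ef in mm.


d_char = 0.9 * 30 = 27 mm
d_ef = 27 + 1.0*7 = 34 mm

34 mm


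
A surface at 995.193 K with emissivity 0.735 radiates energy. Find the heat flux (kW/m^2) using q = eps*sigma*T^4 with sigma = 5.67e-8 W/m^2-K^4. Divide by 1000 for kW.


T^4 = 9.8091e+11
q = 0.735 * 5.67e-8 * 9.8091e+11 / 1000 = 40.879 kW/m^2

40.879 kW/m^2


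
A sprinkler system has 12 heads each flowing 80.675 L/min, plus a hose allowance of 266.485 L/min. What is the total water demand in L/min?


Sprinkler demand = 12 * 80.675 = 968.1 L/min
Total = 968.1 + 266.485 = 1234.585 L/min

1234.585 L/min


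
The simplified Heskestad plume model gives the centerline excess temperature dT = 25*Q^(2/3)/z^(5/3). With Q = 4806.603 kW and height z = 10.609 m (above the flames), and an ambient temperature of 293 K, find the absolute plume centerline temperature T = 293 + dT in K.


Q^(2/3) = 284.81
z^(5/3) = 51.222
dT = 25 * 284.81 / 51.222 = 139.01 K
T = 293 + 139.01 = 432.01 K

432.01 K


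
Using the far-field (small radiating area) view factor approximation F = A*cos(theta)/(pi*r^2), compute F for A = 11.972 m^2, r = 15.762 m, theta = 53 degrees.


cos(53 deg) = 0.60182
pi*r^2 = 780.50
F = 11.972 * 0.60182 / 780.50 = 0.0092312

0.0092312


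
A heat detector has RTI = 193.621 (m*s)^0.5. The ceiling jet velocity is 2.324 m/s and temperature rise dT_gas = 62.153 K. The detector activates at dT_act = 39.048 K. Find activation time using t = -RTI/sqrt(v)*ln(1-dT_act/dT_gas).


dT_act/dT_gas = 0.62826
ln(1 - 0.62826) = -0.98955
t = -193.621 / sqrt(2.324) * -0.98955 = 125.68 s

125.68 s


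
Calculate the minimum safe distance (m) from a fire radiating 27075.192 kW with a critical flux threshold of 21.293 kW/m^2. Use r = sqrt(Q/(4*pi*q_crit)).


4*pi*q_crit = 267.58
Q/(4*pi*q_crit) = 101.19
r = sqrt(101.19) = 10.059 m

10.059 m


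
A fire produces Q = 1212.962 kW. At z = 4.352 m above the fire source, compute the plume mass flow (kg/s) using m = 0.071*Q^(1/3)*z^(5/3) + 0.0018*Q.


Q^(1/3) = 10.665
z^(5/3) = 11.601
First term = 0.071 * 10.665 * 11.601 = 8.7839
Second term = 0.0018 * 1212.962 = 2.1833
m = 10.967 kg/s

10.967 kg/s


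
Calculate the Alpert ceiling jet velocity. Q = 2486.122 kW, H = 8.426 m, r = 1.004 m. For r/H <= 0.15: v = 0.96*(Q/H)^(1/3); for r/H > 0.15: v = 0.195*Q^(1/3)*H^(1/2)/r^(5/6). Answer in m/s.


r/H = 1.004 / 8.426 = 0.11915
r/H <= 0.15, so v = 0.96*(Q/H)^(1/3)
Q/H = 295.05
(Q/H)^(1/3) = 6.6573
v = 0.96 * 6.6573 = 6.3910 m/s

6.3910 m/s


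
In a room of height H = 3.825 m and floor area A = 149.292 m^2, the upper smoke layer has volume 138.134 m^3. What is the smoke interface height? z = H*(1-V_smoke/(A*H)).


V/(A*H) = 0.24190
1 - 0.24190 = 0.75810
z = 3.825 * 0.75810 = 2.8997 m

2.8997 m


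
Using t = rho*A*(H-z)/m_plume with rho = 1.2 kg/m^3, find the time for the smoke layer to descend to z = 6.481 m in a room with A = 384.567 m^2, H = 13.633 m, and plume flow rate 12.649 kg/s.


H - z = 7.152 m
t = 1.2 * 384.567 * 7.152 / 12.649 = 260.93 s

260.93 s


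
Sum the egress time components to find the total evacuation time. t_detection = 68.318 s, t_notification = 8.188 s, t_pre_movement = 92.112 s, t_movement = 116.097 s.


Total = 68.318 + 8.188 + 92.112 + 116.097 = 284.715 s

284.715 s


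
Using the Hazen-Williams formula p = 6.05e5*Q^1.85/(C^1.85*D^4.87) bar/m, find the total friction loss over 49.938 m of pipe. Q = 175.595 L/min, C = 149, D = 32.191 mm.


Q^1.85 = 14202
C^1.85 = 10481
D^4.87 = 2.2012e+07
p/m = 0.037243 bar/m
p_total = 0.037243 * 49.938 = 1.8598 bar

1.8598 bar


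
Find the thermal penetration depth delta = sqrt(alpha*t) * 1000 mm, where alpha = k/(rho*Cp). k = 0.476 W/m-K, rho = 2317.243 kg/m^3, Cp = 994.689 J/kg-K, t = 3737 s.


alpha = 0.476 / (2317.243 * 994.689) = 2.0651e-07 m^2/s
alpha * t = 0.00077174
delta = sqrt(0.00077174) * 1000 = 27.780 mm

27.780 mm


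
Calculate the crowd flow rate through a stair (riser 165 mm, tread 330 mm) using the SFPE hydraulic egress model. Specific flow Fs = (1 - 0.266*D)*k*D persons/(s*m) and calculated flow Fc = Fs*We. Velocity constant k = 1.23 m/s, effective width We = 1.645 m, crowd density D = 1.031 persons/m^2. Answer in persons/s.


1 - 0.266*D = 1 - 0.266*1.031 = 0.72575
Fs = 0.72575 * 1.23 * 1.031 = 0.92035 persons/(s*m)
Fc = 0.92035 * 1.645 = 1.5140 persons/s

1.5140 persons/s


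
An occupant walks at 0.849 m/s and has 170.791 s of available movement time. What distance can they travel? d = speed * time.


d = 0.849 * 170.791 = 145.00 m

145.00 m


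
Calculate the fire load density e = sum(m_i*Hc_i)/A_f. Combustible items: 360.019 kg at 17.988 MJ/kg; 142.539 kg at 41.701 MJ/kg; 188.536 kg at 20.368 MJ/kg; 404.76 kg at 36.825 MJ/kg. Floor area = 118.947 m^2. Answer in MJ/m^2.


Total energy = 360.019*17.988 + 142.539*41.701 + 188.536*20.368 + 404.76*36.825
= 6476.022 + 5944.019 + 3840.101 + 14905.287
= 31165.43 MJ
e = 31165.43 / 118.947 = 262.01 MJ/m^2

262.01 MJ/m^2


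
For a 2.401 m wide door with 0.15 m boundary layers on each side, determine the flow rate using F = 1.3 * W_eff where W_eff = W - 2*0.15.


W_eff = 2.401 - 0.30 = 2.101 m
F = 1.3 * 2.101 = 2.7313 persons/s

2.7313 persons/s


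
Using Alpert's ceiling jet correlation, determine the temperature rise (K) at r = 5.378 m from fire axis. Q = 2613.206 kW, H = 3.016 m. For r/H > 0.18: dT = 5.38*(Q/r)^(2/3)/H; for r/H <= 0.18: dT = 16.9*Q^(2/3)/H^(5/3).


r/H = 5.378 / 3.016 = 1.7832
r/H > 0.18, so dT = 5.38*(Q/r)^(2/3)/H
Q/r = 485.91
(Q/r)^(2/3) = 61.807
dT = 5.38 * 61.807 / 3.016 = 110.25 K

110.25 K


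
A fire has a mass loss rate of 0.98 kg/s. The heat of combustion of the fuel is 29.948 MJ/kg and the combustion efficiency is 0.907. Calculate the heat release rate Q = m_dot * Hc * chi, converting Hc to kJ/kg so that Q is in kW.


Hc = 29.948 MJ/kg = 29.948 * 1000 kJ/kg = 29948 kJ/kg
Q = 0.98 kg/s * 29948 kJ/kg * 0.907 = 26620 kW

26620 kW


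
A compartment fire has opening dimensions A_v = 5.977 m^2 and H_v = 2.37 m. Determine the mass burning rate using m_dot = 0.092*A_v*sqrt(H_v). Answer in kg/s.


sqrt(H_v) = 1.5395
m_dot = 0.092 * 5.977 * 1.5395 = 0.84654 kg/s

0.84654 kg/s


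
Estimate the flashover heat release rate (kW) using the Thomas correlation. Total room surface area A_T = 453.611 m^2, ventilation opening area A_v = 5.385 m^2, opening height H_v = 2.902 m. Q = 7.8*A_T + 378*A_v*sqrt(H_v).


7.8*A_T = 3538.2
sqrt(H_v) = 1.7035
378*A_v*sqrt(H_v) = 3467.6
Q = 3538.2 + 3467.6 = 7005.7 kW

7005.7 kW


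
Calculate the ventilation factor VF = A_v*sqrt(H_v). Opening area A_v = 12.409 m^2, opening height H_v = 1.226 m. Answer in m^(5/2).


sqrt(H_v) = 1.1072
VF = 12.409 * 1.1072 = 13.740 m^(5/2)

13.740 m^(5/2)


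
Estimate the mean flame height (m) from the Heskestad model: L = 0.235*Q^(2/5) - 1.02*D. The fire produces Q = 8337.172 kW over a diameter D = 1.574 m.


Q^(2/5) = 37.018
0.235 * Q^(2/5) = 8.6991
1.02 * D = 1.6055
L = 7.0936 m

7.0936 m


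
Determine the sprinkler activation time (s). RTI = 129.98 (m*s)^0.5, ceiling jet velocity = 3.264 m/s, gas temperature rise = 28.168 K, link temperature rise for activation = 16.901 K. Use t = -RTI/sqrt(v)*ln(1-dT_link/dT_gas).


dT_link/dT_gas = 0.60001
ln(1 - 0.60001) = -0.91631
t = -129.98 / sqrt(3.264) * -0.91631 = 65.924 s

65.924 s


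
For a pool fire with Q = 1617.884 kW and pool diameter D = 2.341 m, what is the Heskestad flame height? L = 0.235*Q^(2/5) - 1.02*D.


Q^(2/5) = 19.212
0.235 * Q^(2/5) = 4.5149
1.02 * D = 2.3878
L = 2.1271 m

2.1271 m


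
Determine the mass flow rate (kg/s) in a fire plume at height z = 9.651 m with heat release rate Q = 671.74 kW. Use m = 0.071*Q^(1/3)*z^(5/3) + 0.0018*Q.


Q^(1/3) = 8.7579
z^(5/3) = 43.748
First term = 0.071 * 8.7579 * 43.748 = 27.203
Second term = 0.0018 * 671.74 = 1.2091
m = 28.412 kg/s

28.412 kg/s


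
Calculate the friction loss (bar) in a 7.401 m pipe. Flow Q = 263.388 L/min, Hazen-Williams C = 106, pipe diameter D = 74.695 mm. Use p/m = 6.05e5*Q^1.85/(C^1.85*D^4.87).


Q^1.85 = 30068
C^1.85 = 5582.3
D^4.87 = 1.3272e+09
p/m = 0.0024553 bar/m
p_total = 0.0024553 * 7.401 = 0.018172 bar

0.018172 bar


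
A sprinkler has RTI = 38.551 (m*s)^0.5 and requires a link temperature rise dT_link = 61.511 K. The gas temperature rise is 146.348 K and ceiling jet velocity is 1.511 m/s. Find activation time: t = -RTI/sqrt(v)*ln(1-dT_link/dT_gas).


dT_link/dT_gas = 0.42031
ln(1 - 0.42031) = -0.54526
t = -38.551 / sqrt(1.511) * -0.54526 = 17.100 s

17.100 s


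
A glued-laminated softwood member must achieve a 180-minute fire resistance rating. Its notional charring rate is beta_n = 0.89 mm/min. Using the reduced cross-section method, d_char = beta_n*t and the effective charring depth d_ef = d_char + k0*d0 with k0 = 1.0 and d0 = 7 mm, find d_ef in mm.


d_char = 0.89 * 180 = 160.2 mm
d_ef = 160.2 + 1.0*7 = 167.2 mm

167.2 mm


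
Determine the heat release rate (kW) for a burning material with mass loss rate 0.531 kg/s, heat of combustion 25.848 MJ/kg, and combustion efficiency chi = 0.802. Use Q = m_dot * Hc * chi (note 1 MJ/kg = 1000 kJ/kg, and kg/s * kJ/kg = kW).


Hc = 25.848 MJ/kg = 25.848 * 1000 kJ/kg = 25848 kJ/kg
Q = 0.531 kg/s * 25848 kJ/kg * 0.802 = 11008 kW

11008 kW


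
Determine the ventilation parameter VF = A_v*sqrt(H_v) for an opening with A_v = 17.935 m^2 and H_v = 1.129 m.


sqrt(H_v) = 1.0625
VF = 17.935 * 1.0625 = 19.057 m^(5/2)

19.057 m^(5/2)


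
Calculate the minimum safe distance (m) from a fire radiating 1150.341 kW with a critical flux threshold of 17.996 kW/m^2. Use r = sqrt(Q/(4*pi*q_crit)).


4*pi*q_crit = 226.14
Q/(4*pi*q_crit) = 5.0868
r = sqrt(5.0868) = 2.2554 m

2.2554 m


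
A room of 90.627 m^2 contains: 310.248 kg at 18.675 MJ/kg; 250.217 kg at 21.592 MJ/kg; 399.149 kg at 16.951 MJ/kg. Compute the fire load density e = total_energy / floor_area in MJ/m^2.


Total energy = 310.248*18.675 + 250.217*21.592 + 399.149*16.951
= 5793.881 + 5402.685 + 6765.975
= 17962.54 MJ
e = 17962.54 / 90.627 = 198.20 MJ/m^2

198.20 MJ/m^2


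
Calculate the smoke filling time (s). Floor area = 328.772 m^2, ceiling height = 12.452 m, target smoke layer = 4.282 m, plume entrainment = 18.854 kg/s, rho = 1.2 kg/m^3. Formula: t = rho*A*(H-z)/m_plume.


H - z = 8.17 m
t = 1.2 * 328.772 * 8.17 / 18.854 = 170.96 s

170.96 s


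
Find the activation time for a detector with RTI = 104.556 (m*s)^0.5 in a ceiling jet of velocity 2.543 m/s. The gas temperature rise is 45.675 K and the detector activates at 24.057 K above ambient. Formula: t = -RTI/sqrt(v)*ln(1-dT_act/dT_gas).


dT_act/dT_gas = 0.52670
ln(1 - 0.52670) = -0.74802
t = -104.556 / sqrt(2.543) * -0.74802 = 49.045 s

49.045 s


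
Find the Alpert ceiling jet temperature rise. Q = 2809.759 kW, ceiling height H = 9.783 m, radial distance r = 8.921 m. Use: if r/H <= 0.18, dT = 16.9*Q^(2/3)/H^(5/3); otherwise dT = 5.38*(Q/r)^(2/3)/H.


r/H = 8.921 / 9.783 = 0.91189
r/H > 0.18, so dT = 5.38*(Q/r)^(2/3)/H
Q/r = 314.96
(Q/r)^(2/3) = 46.292
dT = 5.38 * 46.292 / 9.783 = 25.457 K

25.457 K


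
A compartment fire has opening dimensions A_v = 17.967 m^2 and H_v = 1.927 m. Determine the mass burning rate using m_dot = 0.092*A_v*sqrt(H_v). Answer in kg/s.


sqrt(H_v) = 1.3882
m_dot = 0.092 * 17.967 * 1.3882 = 2.2946 kg/s

2.2946 kg/s


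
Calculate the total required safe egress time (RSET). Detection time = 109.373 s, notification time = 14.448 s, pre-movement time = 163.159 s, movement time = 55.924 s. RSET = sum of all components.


Total = 109.373 + 14.448 + 163.159 + 55.924 = 342.904 s

342.904 s


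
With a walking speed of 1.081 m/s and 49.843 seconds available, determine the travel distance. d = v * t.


d = 1.081 * 49.843 = 53.880 m

53.880 m


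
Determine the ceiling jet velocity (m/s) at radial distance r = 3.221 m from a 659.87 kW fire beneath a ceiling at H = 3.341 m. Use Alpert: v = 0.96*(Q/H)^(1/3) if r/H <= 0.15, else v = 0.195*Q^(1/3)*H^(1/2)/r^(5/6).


r/H = 3.221 / 3.341 = 0.96408
r/H > 0.15, so v = 0.195*Q^(1/3)*H^(1/2)/r^(5/6)
Q^(1/3) = 8.7060
H^(1/2) = 1.8278
r^(5/6) = 2.6505
v = 0.195 * 8.7060 * 1.8278 / 2.6505 = 1.1708 m/s

1.1708 m/s


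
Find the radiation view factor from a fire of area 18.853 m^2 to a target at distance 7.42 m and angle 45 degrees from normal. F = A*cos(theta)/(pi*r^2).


cos(45 deg) = 0.70711
pi*r^2 = 172.96
F = 18.853 * 0.70711 / 172.96 = 0.077074

0.077074


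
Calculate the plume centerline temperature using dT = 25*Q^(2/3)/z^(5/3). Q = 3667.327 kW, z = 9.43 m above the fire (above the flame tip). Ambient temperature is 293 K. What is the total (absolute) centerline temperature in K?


Q^(2/3) = 237.81
z^(5/3) = 42.091
dT = 25 * 237.81 / 42.091 = 141.25 K
T = 293 + 141.25 = 434.25 K

434.25 K


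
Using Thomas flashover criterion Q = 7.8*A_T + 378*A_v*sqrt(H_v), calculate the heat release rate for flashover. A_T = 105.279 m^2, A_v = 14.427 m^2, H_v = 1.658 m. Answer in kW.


7.8*A_T = 821.18
sqrt(H_v) = 1.2876
378*A_v*sqrt(H_v) = 7022.0
Q = 821.18 + 7022.0 = 7843.2 kW

7843.2 kW


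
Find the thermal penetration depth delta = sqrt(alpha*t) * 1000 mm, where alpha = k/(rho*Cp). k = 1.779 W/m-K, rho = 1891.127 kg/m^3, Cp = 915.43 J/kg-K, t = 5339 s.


alpha = 1.779 / (1891.127 * 915.43) = 1.0276e-06 m^2/s
alpha * t = 0.0054864
delta = sqrt(0.0054864) * 1000 = 74.070 mm

74.070 mm


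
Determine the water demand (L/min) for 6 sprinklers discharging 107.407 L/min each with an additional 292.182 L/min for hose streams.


Sprinkler demand = 6 * 107.407 = 644.442 L/min
Total = 644.442 + 292.182 = 936.624 L/min

936.624 L/min


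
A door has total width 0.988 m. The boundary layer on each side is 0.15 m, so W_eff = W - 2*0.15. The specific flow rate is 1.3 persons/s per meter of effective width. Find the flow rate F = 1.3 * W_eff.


W_eff = 0.988 - 0.30 = 0.688 m
F = 1.3 * 0.688 = 0.89440 persons/s

0.89440 persons/s


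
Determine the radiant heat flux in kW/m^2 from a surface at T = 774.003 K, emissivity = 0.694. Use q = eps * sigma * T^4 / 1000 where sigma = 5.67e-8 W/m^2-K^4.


T^4 = 3.5890e+11
q = 0.694 * 5.67e-8 * 3.5890e+11 / 1000 = 14.123 kW/m^2

14.123 kW/m^2


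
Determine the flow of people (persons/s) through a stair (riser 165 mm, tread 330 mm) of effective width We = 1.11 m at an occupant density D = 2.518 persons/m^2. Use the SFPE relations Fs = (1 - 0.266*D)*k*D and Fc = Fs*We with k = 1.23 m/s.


1 - 0.266*D = 1 - 0.266*2.518 = 0.33021
Fs = 0.33021 * 1.23 * 2.518 = 1.0227 persons/(s*m)
Fc = 1.0227 * 1.11 = 1.1352 persons/s

1.1352 persons/s


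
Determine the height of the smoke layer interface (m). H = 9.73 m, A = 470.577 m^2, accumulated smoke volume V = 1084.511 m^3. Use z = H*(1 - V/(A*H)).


V/(A*H) = 0.23686
1 - 0.23686 = 0.76314
z = 9.73 * 0.76314 = 7.4254 m

7.4254 m


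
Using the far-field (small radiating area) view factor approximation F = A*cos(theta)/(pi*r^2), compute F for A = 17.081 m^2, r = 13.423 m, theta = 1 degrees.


cos(1 deg) = 0.99985
pi*r^2 = 566.04
F = 17.081 * 0.99985 / 566.04 = 0.030172

0.030172


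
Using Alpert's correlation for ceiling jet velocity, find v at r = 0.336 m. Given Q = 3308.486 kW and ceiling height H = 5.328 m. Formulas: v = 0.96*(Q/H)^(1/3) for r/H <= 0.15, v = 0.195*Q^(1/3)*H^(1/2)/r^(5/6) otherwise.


r/H = 0.336 / 5.328 = 0.063063
r/H <= 0.15, so v = 0.96*(Q/H)^(1/3)
Q/H = 620.96
(Q/H)^(1/3) = 8.5314
v = 0.96 * 8.5314 = 8.1902 m/s

8.1902 m/s


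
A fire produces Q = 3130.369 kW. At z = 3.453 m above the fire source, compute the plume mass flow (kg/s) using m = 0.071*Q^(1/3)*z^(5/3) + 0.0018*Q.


Q^(1/3) = 14.628
z^(5/3) = 7.8885
First term = 0.071 * 14.628 * 7.8885 = 8.1932
Second term = 0.0018 * 3130.369 = 5.6347
m = 13.828 kg/s

13.828 kg/s


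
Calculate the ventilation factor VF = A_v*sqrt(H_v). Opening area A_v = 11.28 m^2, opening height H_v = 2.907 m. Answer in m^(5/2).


sqrt(H_v) = 1.7050
VF = 11.28 * 1.7050 = 19.232 m^(5/2)

19.232 m^(5/2)


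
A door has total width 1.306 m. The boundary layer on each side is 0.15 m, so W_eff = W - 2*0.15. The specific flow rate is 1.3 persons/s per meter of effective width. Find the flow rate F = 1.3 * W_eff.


W_eff = 1.306 - 0.30 = 1.006 m
F = 1.3 * 1.006 = 1.3078 persons/s

1.3078 persons/s


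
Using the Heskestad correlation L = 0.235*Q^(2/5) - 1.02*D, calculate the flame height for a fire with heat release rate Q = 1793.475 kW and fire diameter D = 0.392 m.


Q^(2/5) = 20.021
0.235 * Q^(2/5) = 4.7049
1.02 * D = 0.39984
L = 4.3050 m

4.3050 m


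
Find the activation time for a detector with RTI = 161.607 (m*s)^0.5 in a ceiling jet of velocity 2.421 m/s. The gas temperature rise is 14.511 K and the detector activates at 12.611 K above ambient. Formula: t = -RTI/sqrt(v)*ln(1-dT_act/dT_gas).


dT_act/dT_gas = 0.86906
ln(1 - 0.86906) = -2.0331
t = -161.607 / sqrt(2.421) * -2.0331 = 211.16 s

211.16 s


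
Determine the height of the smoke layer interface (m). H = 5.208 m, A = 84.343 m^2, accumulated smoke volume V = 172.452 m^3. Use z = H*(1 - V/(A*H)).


V/(A*H) = 0.39260
1 - 0.39260 = 0.60740
z = 5.208 * 0.60740 = 3.1633 m

3.1633 m


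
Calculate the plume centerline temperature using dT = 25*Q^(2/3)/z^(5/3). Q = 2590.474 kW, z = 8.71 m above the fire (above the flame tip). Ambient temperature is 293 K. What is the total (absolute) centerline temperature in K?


Q^(2/3) = 188.62
z^(5/3) = 36.872
dT = 25 * 188.62 / 36.872 = 127.89 K
T = 293 + 127.89 = 420.89 K

420.89 K


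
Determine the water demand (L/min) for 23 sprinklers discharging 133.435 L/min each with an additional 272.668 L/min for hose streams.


Sprinkler demand = 23 * 133.435 = 3069.005 L/min
Total = 3069.005 + 272.668 = 3341.673 L/min

3341.673 L/min


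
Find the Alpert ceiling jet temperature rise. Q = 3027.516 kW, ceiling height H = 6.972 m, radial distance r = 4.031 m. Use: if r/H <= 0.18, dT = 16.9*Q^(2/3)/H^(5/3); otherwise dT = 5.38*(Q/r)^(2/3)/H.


r/H = 4.031 / 6.972 = 0.57817
r/H > 0.18, so dT = 5.38*(Q/r)^(2/3)/H
Q/r = 751.06
(Q/r)^(2/3) = 82.626
dT = 5.38 * 82.626 / 6.972 = 63.759 K

63.759 K


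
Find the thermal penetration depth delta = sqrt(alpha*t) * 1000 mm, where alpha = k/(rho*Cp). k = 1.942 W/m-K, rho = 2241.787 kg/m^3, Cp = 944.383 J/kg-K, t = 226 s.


alpha = 1.942 / (2241.787 * 944.383) = 9.1729e-07 m^2/s
alpha * t = 0.00020731
delta = sqrt(0.00020731) * 1000 = 14.398 mm

14.398 mm


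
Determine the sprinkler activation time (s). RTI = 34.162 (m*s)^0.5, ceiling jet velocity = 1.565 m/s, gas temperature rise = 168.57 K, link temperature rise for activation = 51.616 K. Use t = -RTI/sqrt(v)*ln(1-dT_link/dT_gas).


dT_link/dT_gas = 0.30620
ln(1 - 0.30620) = -0.36557
t = -34.162 / sqrt(1.565) * -0.36557 = 9.9829 s

9.9829 s


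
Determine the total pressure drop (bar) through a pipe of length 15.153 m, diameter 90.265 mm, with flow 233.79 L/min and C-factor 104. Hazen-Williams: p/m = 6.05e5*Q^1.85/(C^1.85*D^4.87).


Q^1.85 = 24117
C^1.85 = 5389.0
D^4.87 = 3.3372e+09
p/m = 0.00081132 bar/m
p_total = 0.00081132 * 15.153 = 0.012294 bar

0.012294 bar


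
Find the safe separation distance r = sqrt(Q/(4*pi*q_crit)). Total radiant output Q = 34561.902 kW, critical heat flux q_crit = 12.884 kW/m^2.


4*pi*q_crit = 161.91
Q/(4*pi*q_crit) = 213.47
r = sqrt(213.47) = 14.611 m

14.611 m


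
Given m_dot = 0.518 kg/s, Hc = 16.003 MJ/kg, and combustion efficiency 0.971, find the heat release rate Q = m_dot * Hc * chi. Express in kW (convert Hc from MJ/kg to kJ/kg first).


Hc = 16.003 MJ/kg = 16.003 * 1000 kJ/kg = 16003 kJ/kg
Q = 0.518 kg/s * 16003 kJ/kg * 0.971 = 8049.2 kW

8049.2 kW


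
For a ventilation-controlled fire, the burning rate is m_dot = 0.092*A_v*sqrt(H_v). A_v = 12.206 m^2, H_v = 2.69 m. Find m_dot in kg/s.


sqrt(H_v) = 1.6401
m_dot = 0.092 * 12.206 * 1.6401 = 1.8418 kg/s

1.8418 kg/s


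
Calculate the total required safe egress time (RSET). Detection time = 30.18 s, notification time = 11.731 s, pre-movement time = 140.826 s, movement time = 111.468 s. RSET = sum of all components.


Total = 30.18 + 11.731 + 140.826 + 111.468 = 294.205 s

294.205 s


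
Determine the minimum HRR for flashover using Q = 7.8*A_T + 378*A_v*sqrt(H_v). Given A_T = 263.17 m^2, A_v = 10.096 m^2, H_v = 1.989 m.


7.8*A_T = 2052.726
sqrt(H_v) = 1.4103
378*A_v*sqrt(H_v) = 5382.2
Q = 2052.726 + 5382.2 = 7434.9 kW

7434.9 kW


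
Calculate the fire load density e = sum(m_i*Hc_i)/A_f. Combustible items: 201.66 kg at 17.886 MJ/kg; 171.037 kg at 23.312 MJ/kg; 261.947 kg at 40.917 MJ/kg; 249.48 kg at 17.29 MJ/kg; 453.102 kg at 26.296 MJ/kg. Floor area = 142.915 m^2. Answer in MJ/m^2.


Total energy = 201.66*17.886 + 171.037*23.312 + 261.947*40.917 + 249.48*17.29 + 453.102*26.296
= 3606.891 + 3987.215 + 10718.09 + 4313.509 + 11914.77
= 34540.47 MJ
e = 34540.47 / 142.915 = 241.69 MJ/m^2

241.69 MJ/m^2


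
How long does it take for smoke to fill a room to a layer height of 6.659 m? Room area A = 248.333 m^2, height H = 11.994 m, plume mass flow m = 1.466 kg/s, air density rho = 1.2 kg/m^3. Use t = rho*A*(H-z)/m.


H - z = 5.335 m
t = 1.2 * 248.333 * 5.335 / 1.466 = 1084.5 s

1084.5 s


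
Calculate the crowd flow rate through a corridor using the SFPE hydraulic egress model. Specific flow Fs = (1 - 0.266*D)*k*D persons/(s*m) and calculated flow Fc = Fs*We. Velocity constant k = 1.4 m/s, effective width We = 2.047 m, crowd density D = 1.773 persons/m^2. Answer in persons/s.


1 - 0.266*D = 1 - 0.266*1.773 = 0.52838
Fs = 0.52838 * 1.4 * 1.773 = 1.3115 persons/(s*m)
Fc = 1.3115 * 2.047 = 2.6847 persons/s

2.6847 persons/s


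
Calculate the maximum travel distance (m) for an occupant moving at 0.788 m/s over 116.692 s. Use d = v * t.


d = 0.788 * 116.692 = 91.953 m

91.953 m


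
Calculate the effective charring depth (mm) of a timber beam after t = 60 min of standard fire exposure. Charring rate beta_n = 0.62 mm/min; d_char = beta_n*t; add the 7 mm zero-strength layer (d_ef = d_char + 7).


d_char = 0.62 * 60 = 37.2 mm
d_ef = 37.2 + 1.0*7 = 44.2 mm

44.2 mm


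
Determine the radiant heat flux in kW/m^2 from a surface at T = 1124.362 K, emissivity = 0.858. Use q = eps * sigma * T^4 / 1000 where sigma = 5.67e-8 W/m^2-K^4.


T^4 = 1.5982e+12
q = 0.858 * 5.67e-8 * 1.5982e+12 / 1000 = 77.749 kW/m^2

77.749 kW/m^2


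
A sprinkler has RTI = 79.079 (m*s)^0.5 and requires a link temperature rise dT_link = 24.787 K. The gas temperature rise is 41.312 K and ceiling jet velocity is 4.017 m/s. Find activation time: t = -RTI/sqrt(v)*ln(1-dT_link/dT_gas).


dT_link/dT_gas = 0.60000
ln(1 - 0.60000) = -0.91628
t = -79.079 / sqrt(4.017) * -0.91628 = 36.152 s

36.152 s


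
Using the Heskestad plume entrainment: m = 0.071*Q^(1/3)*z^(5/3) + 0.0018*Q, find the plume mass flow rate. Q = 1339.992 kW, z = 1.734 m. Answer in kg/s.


Q^(1/3) = 11.025
z^(5/3) = 2.5027
First term = 0.071 * 11.025 * 2.5027 = 1.9590
Second term = 0.0018 * 1339.992 = 2.4120
m = 4.3710 kg/s

4.3710 kg/s


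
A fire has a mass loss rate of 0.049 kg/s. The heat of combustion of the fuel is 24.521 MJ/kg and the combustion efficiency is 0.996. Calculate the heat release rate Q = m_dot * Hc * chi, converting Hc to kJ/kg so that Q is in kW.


Hc = 24.521 MJ/kg = 24.521 * 1000 kJ/kg = 24521 kJ/kg
Q = 0.049 kg/s * 24521 kJ/kg * 0.996 = 1196.7 kW

1196.7 kW


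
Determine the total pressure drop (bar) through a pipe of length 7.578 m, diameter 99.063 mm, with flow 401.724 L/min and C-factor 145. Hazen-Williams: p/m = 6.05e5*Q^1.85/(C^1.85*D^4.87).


Q^1.85 = 65655
C^1.85 = 9966.2
D^4.87 = 5.2491e+09
p/m = 0.00075928 bar/m
p_total = 0.00075928 * 7.578 = 0.0057538 bar

0.0057538 bar


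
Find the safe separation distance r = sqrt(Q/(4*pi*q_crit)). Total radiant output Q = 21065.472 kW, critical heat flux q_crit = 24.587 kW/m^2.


4*pi*q_crit = 308.97
Q/(4*pi*q_crit) = 68.180
r = sqrt(68.180) = 8.2571 m

8.2571 m


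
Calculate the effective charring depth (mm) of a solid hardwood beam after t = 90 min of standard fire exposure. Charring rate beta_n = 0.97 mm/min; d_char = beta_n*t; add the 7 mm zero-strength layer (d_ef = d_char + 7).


d_char = 0.97 * 90 = 87.3 mm
d_ef = 87.3 + 1.0*7 = 94.3 mm

94.3 mm
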